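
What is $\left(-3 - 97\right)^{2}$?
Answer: $10000$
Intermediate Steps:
$\left(-3 - 97\right)^{2} = \left(-100\right)^{2} = 10000$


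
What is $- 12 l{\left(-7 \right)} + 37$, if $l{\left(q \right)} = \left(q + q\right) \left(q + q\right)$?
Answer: $-2315$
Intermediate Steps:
$l{\left(q \right)} = 4 q^{2}$ ($l{\left(q \right)} = 2 q 2 q = 4 q^{2}$)
$- 12 l{\left(-7 \right)} + 37 = - 12 \cdot 4 \left(-7\right)^{2} + 37 = - 12 \cdot 4 \cdot 49 + 37 = \left(-12\right) 196 + 37 = -2352 + 37 = -2315$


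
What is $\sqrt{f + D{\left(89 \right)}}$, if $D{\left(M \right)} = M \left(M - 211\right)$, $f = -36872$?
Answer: $i \sqrt{47730} \approx 218.47 i$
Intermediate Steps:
$D{\left(M \right)} = M \left(-211 + M\right)$
$\sqrt{f + D{\left(89 \right)}} = \sqrt{-36872 + 89 \left(-211 + 89\right)} = \sqrt{-36872 + 89 \left(-122\right)} = \sqrt{-36872 - 10858} = \sqrt{-47730} = i \sqrt{47730}$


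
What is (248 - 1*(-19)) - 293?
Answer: -26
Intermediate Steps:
(248 - 1*(-19)) - 293 = (248 + 19) - 293 = 267 - 293 = -26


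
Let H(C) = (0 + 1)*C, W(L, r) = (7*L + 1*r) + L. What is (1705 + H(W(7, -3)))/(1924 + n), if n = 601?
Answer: 1758/2525 ≈ 0.69624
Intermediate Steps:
W(L, r) = r + 8*L (W(L, r) = (7*L + r) + L = (r + 7*L) + L = r + 8*L)
H(C) = C (H(C) = 1*C = C)
(1705 + H(W(7, -3)))/(1924 + n) = (1705 + (-3 + 8*7))/(1924 + 601) = (1705 + (-3 + 56))/2525 = (1705 + 53)*(1/2525) = 1758*(1/2525) = 1758/2525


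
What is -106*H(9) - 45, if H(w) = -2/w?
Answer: -193/9 ≈ -21.444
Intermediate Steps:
-106*H(9) - 45 = -(-212)/9 - 45 = -106*(-2/9) - 45 = 212/9 - 45 = -193/9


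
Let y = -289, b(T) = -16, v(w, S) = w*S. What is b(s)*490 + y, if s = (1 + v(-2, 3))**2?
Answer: -8129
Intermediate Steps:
v(w, S) = S*w
s = 25 (s = (1 + 3*(-2))**2 = (1 - 6)**2 = (-5)**2 = 25)
b(s)*490 + y = -16*490 - 289 = -7840 - 289 = -8129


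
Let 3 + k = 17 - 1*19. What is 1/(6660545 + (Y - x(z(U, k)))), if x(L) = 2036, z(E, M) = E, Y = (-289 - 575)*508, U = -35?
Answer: 1/6219597 ≈ 1.6078e-7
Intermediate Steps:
k = -5 (k = -3 + (17 - 1*19) = -3 + (17 - 19) = -3 - 2 = -5)
Y = -438912 (Y = -864*508 = -438912)
1/(6660545 + (Y - x(z(U, k)))) = 1/(6660545 + (-438912 - 1*2036)) = 1/(6660545 + (-438912 - 2036)) = 1/(6660545 - 440948) = 1/6219597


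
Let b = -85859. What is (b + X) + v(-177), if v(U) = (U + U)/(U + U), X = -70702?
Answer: -156560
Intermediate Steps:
v(U) = 1 (v(U) = (2*U)/((2*U)) = (2*U)*(1/(2*U)) = 1)
(b + X) + v(-177) = (-85859 - 70702) + 1 = -156561 + 1 = -156560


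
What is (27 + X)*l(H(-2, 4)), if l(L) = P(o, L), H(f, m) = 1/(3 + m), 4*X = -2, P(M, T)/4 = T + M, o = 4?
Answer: 3074/7 ≈ 439.14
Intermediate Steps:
P(M, T) = 4*M + 4*T (P(M, T) = 4*(T + M) = 4*(M + T) = 4*M + 4*T)
X = -½ (X = (¼)*(-2) = -½ ≈ -0.50000)
l(L) = 16 + 4*L (l(L) = 4*4 + 4*L = 16 + 4*L)
(27 + X)*l(H(-2, 4)) = (27 - ½)*(16 + 4/(3 + 4)) = 53*(16 + 4/7)/2 = (53/2)*(116/7) = 3074/7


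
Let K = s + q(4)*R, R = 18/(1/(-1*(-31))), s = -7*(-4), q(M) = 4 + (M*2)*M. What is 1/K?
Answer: 1/20116 ≈ 4.9712e-5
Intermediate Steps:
q(M) = 4 + 2*M**2 (q(M) = 4 + (2*M)*M = 4 + 2*M**2)
s = 28
R = 558 (R = 18/(1/31) = 18*31 = 558)
K = 20116 (K = 28 + (4 + 2*4**2)*558 = 28 + (4 + 2*16)*558 = 28 + (4 + 32)*558 = 28 + 36*558 = 28 + 20088 = 20116)
1/K = 1/20116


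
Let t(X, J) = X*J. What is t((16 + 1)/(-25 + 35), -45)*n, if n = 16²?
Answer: -19584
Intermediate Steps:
t(X, J) = J*X
n = 256
t((16 + 1)/(-25 + 35), -45)*n = -45*(16 + 1)/(-25 + 35)*256 = -765/10*256 = -45*17/10*256 = -153/2*256 = -19584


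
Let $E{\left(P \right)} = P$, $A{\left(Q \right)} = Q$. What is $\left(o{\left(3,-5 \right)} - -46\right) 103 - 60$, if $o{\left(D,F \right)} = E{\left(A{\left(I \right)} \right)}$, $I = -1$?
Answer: $4575$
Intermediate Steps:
$o{\left(D,F \right)} = -1$
$\left(o{\left(3,-5 \right)} - -46\right) 103 - 60 = \left(-1 - -46\right) 103 - 60 = \left(-1 + 46\right) 103 - 60 = 45 \cdot 103 - 60 = 4635 - 60 = 4575$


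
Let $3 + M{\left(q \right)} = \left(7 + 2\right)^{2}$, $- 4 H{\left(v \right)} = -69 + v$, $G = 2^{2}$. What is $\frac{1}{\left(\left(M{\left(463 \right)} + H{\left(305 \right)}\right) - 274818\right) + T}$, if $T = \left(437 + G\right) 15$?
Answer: $- \frac{1}{268184} \approx -3.7288 \cdot 10^{-6}$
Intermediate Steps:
$G = 4$
$H{\left(v \right)} = \frac{69}{4} - \frac{v}{4}$ ($H{\left(v \right)} = - \frac{-69 + v}{4} = \frac{69}{4} - \frac{v}{4}$)
$M{\left(q \right)} = 78$ ($M{\left(q \right)} = -3 + \left(7 + 2\right)^{2} = -3 + 9^{2} = -3 + 81 = 78$)
$T = 6615$ ($T = \left(437 + 4\right) 15 = 441 \cdot 15 = 6615$)
$\frac{1}{\left(\left(M{\left(463 \right)} + H{\left(305 \right)}\right) - 274818\right) + T} = \frac{1}{\left(\left(78 + \left(\frac{69}{4} - \frac{305}{4}\right)\right) - 274818\right) + 6615} = \frac{1}{\left(\left(78 - 59\right) - 274818\right) + 6615} = \frac{1}{\left(19 - 274818\right) + 6615} = \frac{1}{-274799 + 6615} = \frac{1}{-268184} = - \frac{1}{268184}$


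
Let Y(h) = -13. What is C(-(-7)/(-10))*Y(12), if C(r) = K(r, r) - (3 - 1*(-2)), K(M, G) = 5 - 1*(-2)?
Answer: -26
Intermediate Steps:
K(M, G) = 7 (K(M, G) = 5 + 2 = 7)
C(r) = 2 (C(r) = 7 - (3 - 1*(-2)) = 7 - (3 + 2) = 7 - 1*5 = 7 - 5 = 2)
C(-(-7)/(-10))*Y(12) = 2*(-13) = -26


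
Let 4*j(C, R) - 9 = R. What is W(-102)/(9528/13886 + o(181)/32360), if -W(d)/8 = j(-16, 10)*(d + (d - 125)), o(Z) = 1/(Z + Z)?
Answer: 145259887435360/7972432489 ≈ 18220.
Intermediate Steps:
j(C, R) = 9/4 + R/4
o(Z) = 1/(2*Z)
W(d) = 4750 - 76*d (W(d) = -8*(9/4 + (¼)*10)*(d + (d - 125)) = -8*(9/4 + 5/2)*(d + (-125 + d)) = -38*(-125 + 2*d) = -8*(-2375/4 + 19*d/2) = 4750 - 76*d)
W(-102)/(9528/13886 + o(181)/32360) = (4750 - 76*(-102))/(9528/13886 + ((½)/181)/32360) = (4750 + 7752)/(9528*(1/13886) + ((½)*(1/181))*(1/32360)) = 12502/(4764/6943 + (1/362)*(1/32360)) = 12502/(4764/6943 + 1/11714320) = 12502/(55807027423/81332523760) = 12502*(81332523760/55807027423) = 145259887435360/7972432489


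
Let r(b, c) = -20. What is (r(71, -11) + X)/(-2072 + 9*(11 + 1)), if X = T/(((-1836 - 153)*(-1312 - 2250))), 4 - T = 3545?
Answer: 141699901/13914582552 ≈ 0.010184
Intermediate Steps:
T = -3541 (T = 4 - 1*3545 = 4 - 3545 = -3541)
X = -3541/7084818 (X = -3541*1/((-1836 - 153)*(-1312 - 2250)) = -3541/((-1989*(-3562))) = -3541/7084818 ≈ -0.00049980)
(r(71, -11) + X)/(-2072 + 9*(11 + 1)) = (-20 - 3541/7084818)/(-2072 + 9*(11 + 1)) = -141699901/(7084818*(-2072 + 9*12)) = -141699901/(7084818*(-2072 + 108)) = -141699901/7084818/(-1964) = -141699901/7084818*(-1/1964) = 141699901/13914582552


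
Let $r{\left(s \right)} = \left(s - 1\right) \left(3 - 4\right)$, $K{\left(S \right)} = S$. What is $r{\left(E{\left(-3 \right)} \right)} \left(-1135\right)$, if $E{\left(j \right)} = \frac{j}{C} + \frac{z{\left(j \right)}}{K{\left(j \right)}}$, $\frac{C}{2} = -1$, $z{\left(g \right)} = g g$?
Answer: $- \frac{5675}{2} \approx -2837.5$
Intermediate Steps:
$z{\left(g \right)} = g^{2}$
$C = -2$ ($C = 2 \left(-1\right) = -2$)
$E{\left(j \right)} = \frac{j}{2}$ ($E{\left(j \right)} = \frac{j}{-2} + \frac{j^{2}}{j} = j \left(- \frac{1}{2}\right) + j = - \frac{j}{2} + j = \frac{j}{2}$)
$r{\left(s \right)} = 1 - s$ ($r{\left(s \right)} = \left(-1 + s\right) \left(-1\right) = 1 - s$)
$r{\left(E{\left(-3 \right)} \right)} \left(-1135\right) = \left(1 - \frac{1}{2} \left(-3\right)\right) \left(-1135\right) = \left(1 - - \frac{3}{2}\right) \left(-1135\right) = \left(1 + \frac{3}{2}\right) \left(-1135\right) = \frac{5}{2} \left(-1135\right) = - \frac{5675}{2}$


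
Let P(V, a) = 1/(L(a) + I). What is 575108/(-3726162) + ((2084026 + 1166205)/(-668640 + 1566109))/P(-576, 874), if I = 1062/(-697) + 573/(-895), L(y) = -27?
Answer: -158288268825532858/1496491410580155 ≈ -105.77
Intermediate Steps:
I = -1349871/623815 (I = 1062*(-1/697) + 573*(-1/895) = -1062/697 - 573/895 = -1349871/623815 ≈ -2.1639)
P(V, a) = -623815/18192876 (P(V, a) = 1/(-27 - 1349871/623815) = 1/(-18192876/623815) = -623815/18192876)
575108/(-3726162) + ((2084026 + 1166205)/(-668640 + 1566109))/P(-576, 874) = 575108/(-3726162) + ((2084026 + 1166205)/(-668640 + 1566109))/(-623815/18192876) = 575108*(-1/3726162) + (3250231/897469)*(-18192876/623815) = -287554/1863081 + (3250231*(1/897469))*(-18192876/623815) = -287554/1863081 + (3250231/897469)*(-18192876/623815) = -287554/1863081 - 59131049554356/559854624235 = -158288268825532858/1496491410580155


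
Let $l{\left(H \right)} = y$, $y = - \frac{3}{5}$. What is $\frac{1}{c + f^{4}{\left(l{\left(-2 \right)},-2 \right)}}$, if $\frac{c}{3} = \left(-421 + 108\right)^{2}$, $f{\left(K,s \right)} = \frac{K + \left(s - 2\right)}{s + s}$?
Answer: $\frac{160000}{47025399841} \approx 3.4024 \cdot 10^{-6}$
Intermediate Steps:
$y = - \frac{3}{5}$ ($y = \left(-3\right) \frac{1}{5} = - \frac{3}{5} \approx -0.6$)
$l{\left(H \right)} = - \frac{3}{5}$
$f{\left(K,s \right)} = \frac{-2 + K + s}{2 s}$ ($f{\left(K,s \right)} = \frac{K + \left(s - 2\right)}{2 s} = \left(K + \left(-2 + s\right)\right) \frac{1}{2 s} = \left(-2 + K + s\right) \frac{1}{2 s} = \frac{-2 + K + s}{2 s}$)
$c = 293907$ ($c = 3 \left(-421 + 108\right)^{2} = 3 \left(-313\right)^{2} = 3 \cdot 97969 = 293907$)
$\frac{1}{c + f^{4}{\left(l{\left(-2 \right)},-2 \right)}} = \frac{1}{293907 + \left(\frac{-2 - \frac{3}{5} - 2}{2 \left(-2\right)}\right)^{4}} = \frac{1}{293907 + \left(\frac{1}{2} \left(- \frac{1}{2}\right) \left(- \frac{23}{5}\right)\right)^{4}} = \frac{1}{293907 + \left(\frac{23}{20}\right)^{4}} = \frac{1}{293907 + \frac{279841}{160000}} = \frac{1}{\frac{47025399841}{160000}} = \frac{160000}{47025399841}$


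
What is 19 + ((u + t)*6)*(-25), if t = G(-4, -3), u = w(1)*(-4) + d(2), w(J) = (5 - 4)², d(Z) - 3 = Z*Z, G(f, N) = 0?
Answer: -431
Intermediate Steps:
d(Z) = 3 + Z² (d(Z) = 3 + Z*Z = 3 + Z²)
w(J) = 1 (w(J) = 1² = 1)
u = 3 (u = 1*(-4) + (3 + 2²) = -4 + (3 + 4) = -4 + 7 = 3)
t = 0
19 + ((u + t)*6)*(-25) = 19 + ((3 + 0)*6)*(-25) = 19 + (3*6)*(-25) = 19 + 18*(-25) = 19 - 450 = -431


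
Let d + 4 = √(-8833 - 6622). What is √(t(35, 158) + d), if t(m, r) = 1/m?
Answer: √(-4865 + 1225*I*√15455)/35 ≈ 7.7592 + 8.011*I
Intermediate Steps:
d = -4 + I*√15455 (d = -4 + √(-8833 - 6622) = -4 + √(-15455) = -4 + I*√15455 ≈ -4.0 + 124.32*I)
√(t(35, 158) + d) = √(1/35 + (-4 + I*√15455)) = √(-139/35 + I*√15455)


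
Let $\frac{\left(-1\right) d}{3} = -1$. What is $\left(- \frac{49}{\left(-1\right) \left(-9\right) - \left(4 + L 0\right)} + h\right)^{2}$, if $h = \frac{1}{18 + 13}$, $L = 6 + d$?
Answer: $\frac{2292196}{24025} \approx 95.409$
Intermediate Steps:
$d = 3$ ($d = \left(-3\right) \left(-1\right) = 3$)
$L = 9$ ($L = 6 + 3 = 9$)
$h = \frac{1}{31} \approx 0.032258$
$\left(- \frac{49}{\left(-1\right) \left(-9\right) - \left(4 + L 0\right)} + h\right)^{2} = \left(- \frac{49}{\left(-1\right) \left(-9\right) - \left(4 + 9 \cdot 0\right)} + \frac{1}{31}\right)^{2} = \left(- \frac{49}{9 - \left(4 + 0\right)} + \frac{1}{31}\right)^{2} = \left(- \frac{49}{9 - 4} + \frac{1}{31}\right)^{2} = \left(- \frac{49}{5} + \frac{1}{31}\right)^{2} = \left(- \frac{1514}{155}\right)^{2} = \frac{2292196}{24025}$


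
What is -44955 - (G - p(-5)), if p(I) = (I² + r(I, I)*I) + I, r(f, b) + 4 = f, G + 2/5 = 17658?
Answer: -312738/5 ≈ -62548.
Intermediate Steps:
G = 88288/5 (G = -⅖ + 17658 = 88288/5 ≈ 17658.)
r(f, b) = -4 + f
p(I) = I + I² + I*(-4 + I) (p(I) = (I² + (-4 + I)*I) + I = (I² + I*(-4 + I)) + I = I + I² + I*(-4 + I))
-44955 - (G - p(-5)) = -44955 - (88288/5 - (-5)*(-3 + 2*(-5))) = -44955 - (88288/5 - (-5)*(-3 - 10)) = -44955 - (88288/5 - (-5)*(-13)) = -44955 - (88288/5 - 1*65) = -44955 - (88288/5 - 65) = -44955 - 1*87963/5 = -44955 - 87963/5 = -312738/5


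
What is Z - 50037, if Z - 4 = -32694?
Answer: -82727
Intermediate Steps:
Z = -32690 (Z = 4 - 32694 = -32690)
Z - 50037 = -32690 - 50037 = -82727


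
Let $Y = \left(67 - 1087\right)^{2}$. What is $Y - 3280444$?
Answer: $-2240044$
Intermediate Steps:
$Y = 1040400$ ($Y = \left(-1020\right)^{2} = 1040400$)
$Y - 3280444 = 1040400 - 3280444 = -2240044$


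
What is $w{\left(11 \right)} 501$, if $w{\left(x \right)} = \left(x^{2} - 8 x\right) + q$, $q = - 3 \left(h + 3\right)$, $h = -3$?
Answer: $16533$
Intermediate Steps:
$q = 0$ ($q = - 3 \left(-3 + 3\right) = \left(-3\right) 0 = 0$)
$w{\left(x \right)} = x^{2} - 8 x$ ($w{\left(x \right)} = \left(x^{2} - 8 x\right) + 0 = x^{2} - 8 x$)
$w{\left(11 \right)} 501 = 11 \left(-8 + 11\right) 501 = 11 \cdot 3 \cdot 501 = 33 \cdot 501 = 16533$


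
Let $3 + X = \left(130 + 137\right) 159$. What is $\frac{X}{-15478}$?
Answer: $- \frac{21225}{7739} \approx -2.7426$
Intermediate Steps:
$X = 42450$ ($X = -3 + \left(130 + 137\right) 159 = -3 + 267 \cdot 159 = -3 + 42453 = 42450$)
$\frac{X}{-15478} = \frac{42450}{-15478} = 42450 \left(- \frac{1}{15478}\right) = - \frac{21225}{7739}$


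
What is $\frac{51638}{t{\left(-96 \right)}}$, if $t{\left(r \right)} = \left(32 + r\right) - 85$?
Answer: $- \frac{51638}{149} \approx -346.56$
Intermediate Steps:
$t{\left(r \right)} = -53 + r$
$\frac{51638}{t{\left(-96 \right)}} = \frac{51638}{-53 - 96} = \frac{51638}{-149} = 51638 \left(- \frac{1}{149}\right) = - \frac{51638}{149}$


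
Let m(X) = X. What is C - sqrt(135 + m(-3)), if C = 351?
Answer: 351 - 2*sqrt(33) ≈ 339.51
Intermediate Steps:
C - sqrt(135 + m(-3)) = 351 - sqrt(135 - 3) = 351 - sqrt(132) = 351 - 2*sqrt(33)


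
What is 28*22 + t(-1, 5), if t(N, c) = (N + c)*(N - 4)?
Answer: 596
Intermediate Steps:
t(N, c) = (-4 + N)*(N + c) (t(N, c) = (N + c)*(-4 + N) = (-4 + N)*(N + c))
28*22 + t(-1, 5) = 28*22 + ((-1)**2 - 4*(-1) - 4*5 - 1*5) = 616 + (1 + 4 - 20 - 5) = 616 - 20 = 596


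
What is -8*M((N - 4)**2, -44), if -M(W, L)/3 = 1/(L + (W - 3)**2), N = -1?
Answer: 3/55 ≈ 0.054545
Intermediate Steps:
M(W, L) = -3/(L + (-3 + W)**2) (M(W, L) = -3/(L + (W - 3)**2) = -3/(L + (-3 + W)**2))
-8*M((N - 4)**2, -44) = -(-24)/(-44 + (-3 + (-1 - 4)**2)**2) = -(-24)/(-44 + (-3 + (-5)**2)**2) = -(-24)/(-44 + (-3 + 25)**2) = -(-24)/(-44 + 22**2) = -(-24)/(-44 + 484) = -(-24)/440 = -8*(-3/440) = 3/55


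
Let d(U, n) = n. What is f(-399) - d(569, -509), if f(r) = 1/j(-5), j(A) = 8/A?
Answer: 4067/8 ≈ 508.38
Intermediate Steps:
f(r) = -5/8 (f(r) = 1/(8/(-5)) = 1/(8*(-1/5)) = 1/(-8/5) = -5/8)
f(-399) - d(569, -509) = -5/8 - 1*(-509) = -5/8 + 509 = 4067/8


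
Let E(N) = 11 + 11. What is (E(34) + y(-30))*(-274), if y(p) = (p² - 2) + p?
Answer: -243860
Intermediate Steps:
E(N) = 22
y(p) = -2 + p + p² (y(p) = (-2 + p²) + p = -2 + p + p²)
(E(34) + y(-30))*(-274) = (22 + (-2 - 30 + (-30)²))*(-274) = (22 + (-2 - 30 + 900))*(-274) = (22 + 868)*(-274) = 890*(-274) = -243860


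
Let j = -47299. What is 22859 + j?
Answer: -24440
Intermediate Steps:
22859 + j = 22859 - 47299 = -24440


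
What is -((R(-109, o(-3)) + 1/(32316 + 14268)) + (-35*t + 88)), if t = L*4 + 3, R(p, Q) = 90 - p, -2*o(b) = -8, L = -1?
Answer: -15000049/46584 ≈ -322.00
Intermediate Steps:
o(b) = 4 (o(b) = -½*(-8) = 4)
t = -1 (t = -1*4 + 3 = -4 + 3 = -1)
-((R(-109, o(-3)) + 1/(32316 + 14268)) + (-35*t + 88)) = -(((90 - 1*(-109)) + 1/(32316 + 14268)) + (-35*(-1) + 88)) = -(((90 + 109) + 1/46584) + (35 + 88)) = -((199 + 1/46584) + 123) = -(9270217/46584 + 123) = -1*15000049/46584 = -15000049/46584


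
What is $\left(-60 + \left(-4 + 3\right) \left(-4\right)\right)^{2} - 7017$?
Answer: $-3881$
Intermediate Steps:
$\left(-60 + \left(-4 + 3\right) \left(-4\right)\right)^{2} - 7017 = \left(-60 - -4\right)^{2} - 7017 = \left(-60 + 4\right)^{2} - 7017 = \left(-56\right)^{2} - 7017 = 3136 - 7017 = -3881$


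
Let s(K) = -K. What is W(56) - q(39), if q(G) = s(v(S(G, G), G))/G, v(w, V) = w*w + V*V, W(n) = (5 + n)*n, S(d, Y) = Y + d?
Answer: 3611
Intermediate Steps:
W(n) = n*(5 + n)
v(w, V) = V² + w² (v(w, V) = w² + V² = V² + w²)
q(G) = -5*G (q(G) = (-(G² + (G + G)²))/G = (-(G² + (2*G)²))/G = (-(G² + 4*G²))/G = (-5*G²)/G = -5*G)
W(56) - q(39) = 56*(5 + 56) - (-5)*39 = 56*61 - 1*(-195) = 3416 + 195 = 3611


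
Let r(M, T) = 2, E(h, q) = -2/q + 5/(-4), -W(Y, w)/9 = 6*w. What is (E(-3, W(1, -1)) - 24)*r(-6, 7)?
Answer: -2731/54 ≈ -50.574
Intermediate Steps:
W(Y, w) = -54*w
E(h, q) = -5/4 - 2/q (E(h, q) = -2/q + 5*(-1/4) = -2/q - 5/4 = -5/4 - 2/q)
(E(-3, W(1, -1)) - 24)*r(-6, 7) = ((-5/4 - 2/((-54*(-1)))) - 24)*2 = ((-5/4 - 2/54) - 24)*2 = ((-5/4 - 2*1/54) - 24)*2 = ((-5/4 - 1/27) - 24)*2 = (-139/108 - 24)*2 = -2731/108*2 = -2731/54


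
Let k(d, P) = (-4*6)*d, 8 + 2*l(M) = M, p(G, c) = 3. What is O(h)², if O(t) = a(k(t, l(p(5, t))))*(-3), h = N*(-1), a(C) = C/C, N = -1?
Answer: 9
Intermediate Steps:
l(M) = -4 + M/2
k(d, P) = -24*d
a(C) = 1
h = 1 (h = -1*(-1) = 1)
O(t) = -3 (O(t) = 1*(-3) = -3)
O(h)² = (-3)² = 9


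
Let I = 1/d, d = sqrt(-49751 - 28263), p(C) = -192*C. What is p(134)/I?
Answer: -25728*I*sqrt(78014) ≈ -7.1861e+6*I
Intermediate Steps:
d = I*sqrt(78014) (d = sqrt(-78014) = I*sqrt(78014) ≈ 279.31*I)
I = -I*sqrt(78014)/78014 (I = 1/(I*sqrt(78014)) = -I*sqrt(78014)/78014 ≈ -0.0035803*I)
p(134)/I = (-192*134)/((-I*sqrt(78014)/78014)) = -25728*I*sqrt(78014)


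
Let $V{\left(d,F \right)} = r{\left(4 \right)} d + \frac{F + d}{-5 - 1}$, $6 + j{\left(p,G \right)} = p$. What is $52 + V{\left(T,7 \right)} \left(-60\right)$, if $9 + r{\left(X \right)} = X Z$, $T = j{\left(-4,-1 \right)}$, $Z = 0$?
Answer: $-5378$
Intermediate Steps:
$j{\left(p,G \right)} = -6 + p$
$T = -10$ ($T = -6 - 4 = -10$)
$r{\left(X \right)} = -9$ ($r{\left(X \right)} = -9 + X 0 = -9 + 0 = -9$)
$V{\left(d,F \right)} = - \frac{55 d}{6} - \frac{F}{6}$ ($V{\left(d,F \right)} = - 9 d + \frac{F + d}{-5 - 1} = - 9 d + \frac{F + d}{-6} = - 9 d + \left(F + d\right) \left(- \frac{1}{6}\right) = - 9 d - \left(\frac{F}{6} + \frac{d}{6}\right) = - \frac{55 d}{6} - \frac{F}{6}$)
$52 + V{\left(T,7 \right)} \left(-60\right) = 52 + \left(\left(- \frac{55}{6}\right) \left(-10\right) - \frac{7}{6}\right) \left(-60\right) = 52 + \left(\frac{275}{3} - \frac{7}{6}\right) \left(-60\right) = 52 + \frac{181}{2} \left(-60\right) = 52 - 5430 = -5378$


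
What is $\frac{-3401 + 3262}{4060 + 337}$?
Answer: $- \frac{139}{4397} \approx -0.031612$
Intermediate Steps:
$\frac{-3401 + 3262}{4060 + 337} = - \frac{139}{4397}$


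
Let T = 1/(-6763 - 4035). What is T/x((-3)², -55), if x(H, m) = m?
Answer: 1/593890 ≈ 1.6838e-6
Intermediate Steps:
T = -1/10798 (T = 1/(-10798) = -1/10798 ≈ -9.2610e-5)
T/x((-3)², -55) = -1/10798/(-55) = -1/10798*(-1/55) = 1/593890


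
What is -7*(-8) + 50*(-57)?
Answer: -2794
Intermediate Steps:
-7*(-8) + 50*(-57) = 56 - 2850 = -2794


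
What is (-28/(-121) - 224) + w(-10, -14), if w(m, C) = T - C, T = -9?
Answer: -26471/121 ≈ -218.77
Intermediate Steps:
w(m, C) = -9 - C
(-28/(-121) - 224) + w(-10, -14) = (-28/(-121) - 224) + (-9 - 1*(-14)) = (-28*(-1/121) - 224) + (-9 + 14) = (28/121 - 224) + 5 = -27076/121 + 5 = -26471/121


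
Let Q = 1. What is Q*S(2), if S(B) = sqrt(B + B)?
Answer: 2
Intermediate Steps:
S(B) = sqrt(2)*sqrt(B) (S(B) = sqrt(2*B) = sqrt(2)*sqrt(B))
Q*S(2) = 1*(sqrt(2)*sqrt(2)) = 1*2 = 2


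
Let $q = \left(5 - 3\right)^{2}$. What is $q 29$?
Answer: $116$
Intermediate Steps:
$q = 4$ ($q = 2^{2} = 4$)
$q 29 = 4 \cdot 29 = 116$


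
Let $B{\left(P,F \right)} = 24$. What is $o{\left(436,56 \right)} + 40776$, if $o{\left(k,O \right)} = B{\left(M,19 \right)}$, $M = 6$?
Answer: $40800$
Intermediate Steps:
$o{\left(k,O \right)} = 24$
$o{\left(436,56 \right)} + 40776 = 24 + 40776 = 40800$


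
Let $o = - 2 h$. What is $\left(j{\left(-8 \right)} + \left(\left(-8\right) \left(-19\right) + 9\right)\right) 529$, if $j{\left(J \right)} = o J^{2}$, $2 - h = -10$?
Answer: $-727375$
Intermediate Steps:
$h = 12$ ($h = 2 - -10 = 2 + 10 = 12$)
$o = -24$ ($o = \left(-2\right) 12 = -24$)
$j{\left(J \right)} = - 24 J^{2}$
$\left(j{\left(-8 \right)} + \left(\left(-8\right) \left(-19\right) + 9\right)\right) 529 = \left(- 24 \left(-8\right)^{2} + \left(\left(-8\right) \left(-19\right) + 9\right)\right) 529 = \left(\left(-24\right) 64 + \left(152 + 9\right)\right) 529 = \left(-1536 + 161\right) 529 = \left(-1375\right) 529 = -727375$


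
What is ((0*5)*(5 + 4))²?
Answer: 0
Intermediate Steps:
((0*5)*(5 + 4))² = (0*9)² = 0² = 0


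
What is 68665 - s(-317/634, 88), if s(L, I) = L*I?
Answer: 68709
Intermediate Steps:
s(L, I) = I*L
68665 - s(-317/634, 88) = 68665 - 88*(-317/634) = 68665 - 88*(-317*1/634) = 68665 - 88*(-1)/2 = 68665 - 1*(-44) = 68665 + 44 = 68709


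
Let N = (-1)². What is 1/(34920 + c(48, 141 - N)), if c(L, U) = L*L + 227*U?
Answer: 1/69004 ≈ 1.4492e-5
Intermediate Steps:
N = 1
c(L, U) = L² + 227*U
1/(34920 + c(48, 141 - N)) = 1/(34920 + (48² + 227*(141 - 1*1))) = 1/(34920 + (2304 + 227*(141 - 1))) = 1/(34920 + (2304 + 227*140)) = 1/(34920 + (2304 + 31780)) = 1/(34920 + 34084) = 1/69004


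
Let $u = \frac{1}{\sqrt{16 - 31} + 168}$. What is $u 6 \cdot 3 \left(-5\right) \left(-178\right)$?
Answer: $\frac{897120}{9413} - \frac{5340 i \sqrt{15}}{9413} \approx 95.307 - 2.1971 i$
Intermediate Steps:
$u = \frac{1}{168 + i \sqrt{15}}$ ($u = \frac{1}{\sqrt{-15} + 168} = \frac{1}{i \sqrt{15} + 168} = \frac{1}{168 + i \sqrt{15}} \approx 0.0059492 - 0.00013715 i$)
$u 6 \cdot 3 \left(-5\right) \left(-178\right) = \left(\frac{56}{9413} - \frac{i \sqrt{15}}{28239}\right) 6 \cdot 3 \left(-5\right) \left(-178\right) = \left(\frac{56}{9413} - \frac{i \sqrt{15}}{28239}\right) 18 \left(-5\right) \left(-178\right) = \left(\frac{56}{9413} - \frac{i \sqrt{15}}{28239}\right) \left(-90\right) \left(-178\right) = \left(- \frac{5040}{9413} + \frac{30 i \sqrt{15}}{9413}\right) \left(-178\right) = \frac{897120}{9413} - \frac{5340 i \sqrt{15}}{9413}$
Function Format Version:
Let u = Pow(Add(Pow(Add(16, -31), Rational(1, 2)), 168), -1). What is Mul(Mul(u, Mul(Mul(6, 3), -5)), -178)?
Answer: Add(Rational(897120, 9413), Mul(Rational(-5340, 9413), I, Pow(15, Rational(1, 2)))) ≈ Add(95.307, Mul(-2.1971, I))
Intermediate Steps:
u = Pow(Add(168, Mul(I, Pow(15, Rational(1, 2)))), -1) (u = Pow(Add(Pow(-15, Rational(1, 2)), 168), -1) = Pow(Add(Mul(I, Pow(15, Rational(1, 2))), 168), -1) = Pow(Add(168, Mul(I, Pow(15, Rational(1, 2)))), -1) ≈ Add(0.0059492, Mul(-0.00013715, I)))
Mul(Mul(u, Mul(Mul(6, 3), -5)), -178) = Mul(Mul(Add(Rational(56, 9413), Mul(Rational(-1, 28239), I, Pow(15, Rational(1, 2)))), Mul(Mul(6, 3), -5)), -178) = Mul(Mul(Add(Rational(56, 9413), Mul(Rational(-1, 28239), I, Pow(15, Rational(1, 2)))), Mul(18, -5)), -178) = Mul(Mul(Add(Rational(56, 9413), Mul(Rational(-1, 28239), I, Pow(15, Rational(1, 2)))), -90), -178) = Mul(Add(Rational(-5040, 9413), Mul(Rational(30, 9413), I, Pow(15, Rational(1, 2)))), -178) = Add(Rational(897120, 9413), Mul(Rational(-5340, 9413), I, Pow(15, Rational(1, 2))))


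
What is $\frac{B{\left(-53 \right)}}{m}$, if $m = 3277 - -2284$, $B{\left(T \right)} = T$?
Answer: $- \frac{53}{5561} \approx -0.0095307$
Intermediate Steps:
$m = 5561$ ($m = 3277 + 2284 = 5561$)
$\frac{B{\left(-53 \right)}}{m} = - \frac{53}{5561}$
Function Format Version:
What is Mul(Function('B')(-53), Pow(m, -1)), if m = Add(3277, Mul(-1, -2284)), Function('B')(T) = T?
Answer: Rational(-53, 5561) ≈ -0.0095307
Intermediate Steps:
m = 5561 (m = Add(3277, 2284) = 5561)
Mul(Function('B')(-53), Pow(m, -1)) = Mul(-53, Pow(5561, -1)) = Mul(-53, Rational(1, 5561)) = Rational(-53, 5561)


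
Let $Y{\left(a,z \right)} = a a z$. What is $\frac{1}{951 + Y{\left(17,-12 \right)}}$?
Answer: $- \frac{1}{2517} \approx -0.0003973$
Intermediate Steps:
$Y{\left(a,z \right)} = z a^{2}$ ($Y{\left(a,z \right)} = a^{2} z = z a^{2}$)
$\frac{1}{951 + Y{\left(17,-12 \right)}} = \frac{1}{951 - 12 \cdot 17^{2}} = \frac{1}{951 - 3468} = \frac{1}{-2517} = - \frac{1}{2517}$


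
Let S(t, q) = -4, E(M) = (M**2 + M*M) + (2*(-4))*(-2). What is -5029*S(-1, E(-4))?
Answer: 20116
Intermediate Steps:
E(M) = 16 + 2*M**2 (E(M) = (M**2 + M**2) - 8*(-2) = 2*M**2 + 16 = 16 + 2*M**2)
-5029*S(-1, E(-4)) = -5029*(-4) = 20116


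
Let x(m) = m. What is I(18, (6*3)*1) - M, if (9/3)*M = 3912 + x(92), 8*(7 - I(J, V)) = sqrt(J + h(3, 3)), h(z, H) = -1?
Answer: -3983/3 - sqrt(17)/8 ≈ -1328.2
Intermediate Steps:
I(J, V) = 7 - sqrt(-1 + J)/8 (I(J, V) = 7 - sqrt(J - 1)/8 = 7 - sqrt(-1 + J)/8)
M = 4004/3 (M = (3912 + 92)/3 = (1/3)*4004 = 4004/3 ≈ 1334.7)
I(18, (6*3)*1) - M = (7 - sqrt(-1 + 18)/8) - 1*4004/3 = (7 - sqrt(17)/8) - 4004/3 = -3983/3 - sqrt(17)/8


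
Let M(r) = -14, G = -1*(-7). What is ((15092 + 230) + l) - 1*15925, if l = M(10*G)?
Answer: -617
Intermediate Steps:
G = 7
l = -14
((15092 + 230) + l) - 1*15925 = ((15092 + 230) - 14) - 1*15925 = (15322 - 14) - 15925 = 15308 - 15925 = -617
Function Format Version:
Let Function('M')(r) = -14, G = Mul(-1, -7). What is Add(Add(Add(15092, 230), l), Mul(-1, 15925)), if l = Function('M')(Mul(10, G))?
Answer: -617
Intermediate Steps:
G = 7
l = -14
Add(Add(Add(15092, 230), l), Mul(-1, 15925)) = Add(Add(Add(15092, 230), -14), Mul(-1, 15925)) = Add(Add(15322, -14), -15925) = Add(15308, -15925) = -617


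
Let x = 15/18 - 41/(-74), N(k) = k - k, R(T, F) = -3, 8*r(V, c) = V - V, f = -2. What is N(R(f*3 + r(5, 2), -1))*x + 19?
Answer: 19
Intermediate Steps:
r(V, c) = 0 (r(V, c) = (V - V)/8 = (⅛)*0 = 0)
N(k) = 0
x = 154/111 (x = 15*(1/18) - 41*(-1/74) = ⅚ + 41/74 = 154/111 ≈ 1.3874)
N(R(f*3 + r(5, 2), -1))*x + 19 = 0*(154/111) + 19 = 0 + 19 = 19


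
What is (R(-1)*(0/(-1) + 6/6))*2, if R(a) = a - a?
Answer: 0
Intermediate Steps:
R(a) = 0
(R(-1)*(0/(-1) + 6/6))*2 = (0*(0/(-1) + 6/6))*2 = (0*(0*(-1) + 6*(⅙)))*2 = (0*(0 + 1))*2 = (0*1)*2 = 0*2 = 0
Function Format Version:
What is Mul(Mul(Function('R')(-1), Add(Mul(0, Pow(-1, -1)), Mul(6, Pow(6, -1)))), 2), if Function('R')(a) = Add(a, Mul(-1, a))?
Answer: 0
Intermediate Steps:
Function('R')(a) = 0
Mul(Mul(Function('R')(-1), Add(Mul(0, Pow(-1, -1)), Mul(6, Pow(6, -1)))), 2) = Mul(Mul(0, Add(Mul(0, Pow(-1, -1)), Mul(6, Pow(6, -1)))), 2) = Mul(Mul(0, Add(Mul(0, -1), Mul(6, Rational(1, 6)))), 2) = Mul(Mul(0, Add(0, 1)), 2) = Mul(Mul(0, 1), 2) = Mul(0, 2) = 0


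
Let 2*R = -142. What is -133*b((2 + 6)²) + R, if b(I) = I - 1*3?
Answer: -8184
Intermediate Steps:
R = -71 (R = (½)*(-142) = -71)
b(I) = -3 + I (b(I) = I - 3 = -3 + I)
-133*b((2 + 6)²) + R = -133*(-3 + (2 + 6)²) - 71 = -133*(-3 + 8²) - 71 = -133*(-3 + 64) - 71 = -133*61 - 71 = -8113 - 71 = -8184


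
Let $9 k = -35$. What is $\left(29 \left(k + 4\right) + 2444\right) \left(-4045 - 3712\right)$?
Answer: $- \frac{170847925}{9} \approx -1.8983 \cdot 10^{7}$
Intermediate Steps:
$k = - \frac{35}{9}$ ($k = \frac{1}{9} \left(-35\right) = - \frac{35}{9} \approx -3.8889$)
$\left(29 \left(k + 4\right) + 2444\right) \left(-4045 - 3712\right) = \left(29 \left(- \frac{35}{9} + 4\right) + 2444\right) \left(-4045 - 3712\right) = \left(29 \cdot \frac{1}{9} + 2444\right) \left(-7757\right) = \left(\frac{29}{9} + 2444\right) \left(-7757\right) = \frac{22025}{9} \left(-7757\right) = - \frac{170847925}{9}$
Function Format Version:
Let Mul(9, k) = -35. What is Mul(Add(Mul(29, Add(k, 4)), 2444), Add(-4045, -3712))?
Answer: Rational(-170847925, 9) ≈ -1.8983e+7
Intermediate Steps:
k = Rational(-35, 9) (k = Mul(Rational(1, 9), -35) = Rational(-35, 9) ≈ -3.8889)
Mul(Add(Mul(29, Add(k, 4)), 2444), Add(-4045, -3712)) = Mul(Add(Mul(29, Add(Rational(-35, 9), 4)), 2444), Add(-4045, -3712)) = Mul(Add(Mul(29, Rational(1, 9)), 2444), -7757) = Mul(Add(Rational(29, 9), 2444), -7757) = Mul(Rational(22025, 9), -7757) = Rational(-170847925, 9)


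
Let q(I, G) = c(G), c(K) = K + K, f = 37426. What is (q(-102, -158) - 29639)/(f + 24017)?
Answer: -9985/20481 ≈ -0.48752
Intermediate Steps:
c(K) = 2*K
q(I, G) = 2*G
(q(-102, -158) - 29639)/(f + 24017) = (2*(-158) - 29639)/(37426 + 24017) = (-316 - 29639)/61443 = -29955*1/61443 = -9985/20481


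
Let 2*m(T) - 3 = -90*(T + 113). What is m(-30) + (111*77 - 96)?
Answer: 9435/2 ≈ 4717.5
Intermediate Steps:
m(T) = -10167/2 - 45*T (m(T) = 3/2 + (-90*(T + 113))/2 = 3/2 + (-90*(113 + T))/2 = 3/2 + (-10170 - 90*T)/2 = 3/2 + (-5085 - 45*T) = -10167/2 - 45*T)
m(-30) + (111*77 - 96) = (-10167/2 - 45*(-30)) + (111*77 - 96) = (-10167/2 + 1350) + (8547 - 96) = -7467/2 + 8451 = 9435/2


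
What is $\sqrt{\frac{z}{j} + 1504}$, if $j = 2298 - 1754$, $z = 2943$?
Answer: $\frac{\sqrt{27918046}}{136} \approx 38.851$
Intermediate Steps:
$j = 544$
$\sqrt{\frac{z}{j} + 1504} = \sqrt{\frac{2943}{544} + 1504} = \sqrt{\frac{821119}{544}} = \frac{\sqrt{27918046}}{136}$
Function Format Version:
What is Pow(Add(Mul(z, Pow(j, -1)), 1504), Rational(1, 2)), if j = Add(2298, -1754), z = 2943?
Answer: Mul(Rational(1, 136), Pow(27918046, Rational(1, 2))) ≈ 38.851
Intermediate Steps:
j = 544
Pow(Add(Mul(z, Pow(j, -1)), 1504), Rational(1, 2)) = Pow(Add(Mul(2943, Pow(544, -1)), 1504), Rational(1, 2)) = Pow(Add(Mul(2943, Rational(1, 544)), 1504), Rational(1, 2)) = Pow(Add(Rational(2943, 544), 1504), Rational(1, 2)) = Pow(Rational(821119, 544), Rational(1, 2)) = Mul(Rational(1, 136), Pow(27918046, Rational(1, 2)))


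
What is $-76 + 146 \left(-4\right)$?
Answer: $-660$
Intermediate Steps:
$-76 + 146 \left(-4\right) = -76 - 584 = -660$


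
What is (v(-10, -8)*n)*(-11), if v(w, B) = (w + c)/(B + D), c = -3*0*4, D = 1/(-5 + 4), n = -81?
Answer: 990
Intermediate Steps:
D = -1 (D = 1/(-1) = -1)
c = 0 (c = 0*4 = 0)
v(w, B) = w/(-1 + B) (v(w, B) = (w + 0)/(B - 1) = w/(-1 + B))
(v(-10, -8)*n)*(-11) = (-10/(-1 - 8)*(-81))*(-11) = (-10/(-9)*(-81))*(-11) = (-10*(-1/9)*(-81))*(-11) = ((10/9)*(-81))*(-11) = -90*(-11) = 990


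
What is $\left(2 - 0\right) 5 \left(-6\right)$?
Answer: $-60$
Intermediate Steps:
$\left(2 - 0\right) 5 \left(-6\right) = \left(2 + 0\right) 5 \left(-6\right) = 2 \cdot 5 \left(-6\right) = 10 \left(-6\right) = -60$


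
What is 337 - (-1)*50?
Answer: 387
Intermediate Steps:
337 - (-1)*50 = 337 - 1*(-50) = 337 + 50 = 387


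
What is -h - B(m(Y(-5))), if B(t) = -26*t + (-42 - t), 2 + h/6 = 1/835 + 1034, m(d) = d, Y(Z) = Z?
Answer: -5247981/835 ≈ -6285.0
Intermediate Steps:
h = 5170326/835 (h = -12 + 6*(1/835 + 1034) = -12 + 6*(863391/835) = -12 + 5180346/835 = 5170326/835 ≈ 6192.0)
B(t) = -42 - 27*t
-h - B(m(Y(-5))) = -1*5170326/835 - (-42 - 27*(-5)) = -5170326/835 - (-42 + 135) = -5170326/835 - 1*93 = -5170326/835 - 93 = -5247981/835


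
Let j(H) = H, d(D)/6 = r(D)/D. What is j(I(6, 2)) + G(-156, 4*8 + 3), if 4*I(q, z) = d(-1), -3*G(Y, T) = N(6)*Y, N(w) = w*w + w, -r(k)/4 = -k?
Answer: 2190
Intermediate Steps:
r(k) = 4*k (r(k) = -(-4)*k = 4*k)
N(w) = w + w² (N(w) = w² + w = w + w²)
G(Y, T) = -14*Y (G(Y, T) = -6*(1 + 6)*Y/3 = -6*7*Y/3 = -14*Y)
d(D) = 24 (d(D) = 6*((4*D)/D) = 6*4 = 24)
I(q, z) = 6 (I(q, z) = (¼)*24 = 6)
j(I(6, 2)) + G(-156, 4*8 + 3) = 6 - 14*(-156) = 6 + 2184 = 2190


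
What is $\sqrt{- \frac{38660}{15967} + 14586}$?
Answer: $\frac{\sqrt{3718011783934}}{15967} \approx 120.76$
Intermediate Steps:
$\sqrt{- \frac{38660}{15967} + 14586} = \sqrt{\frac{232856002}{15967}} = \frac{\sqrt{3718011783934}}{15967}$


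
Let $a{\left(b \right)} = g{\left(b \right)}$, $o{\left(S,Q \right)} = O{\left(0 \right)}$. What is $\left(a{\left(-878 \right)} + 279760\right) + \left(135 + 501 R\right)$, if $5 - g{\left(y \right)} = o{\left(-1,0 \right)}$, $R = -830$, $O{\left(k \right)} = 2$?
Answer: $-135932$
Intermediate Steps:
$o{\left(S,Q \right)} = 2$
$g{\left(y \right)} = 3$ ($g{\left(y \right)} = 5 - 2 = 3$)
$a{\left(b \right)} = 3$
$\left(a{\left(-878 \right)} + 279760\right) + \left(135 + 501 R\right) = \left(3 + 279760\right) + \left(135 + 501 \left(-830\right)\right) = 279763 + \left(135 - 415830\right) = 279763 - 415695 = -135932$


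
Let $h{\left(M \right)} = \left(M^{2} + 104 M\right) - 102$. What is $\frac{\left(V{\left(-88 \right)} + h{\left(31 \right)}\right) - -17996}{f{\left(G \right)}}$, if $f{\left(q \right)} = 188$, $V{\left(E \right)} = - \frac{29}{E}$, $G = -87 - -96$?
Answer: $\frac{1942981}{16544} \approx 117.44$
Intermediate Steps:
$h{\left(M \right)} = -102 + M^{2} + 104 M$
$G = 9$ ($G = -87 + 96 = 9$)
$\frac{\left(V{\left(-88 \right)} + h{\left(31 \right)}\right) - -17996}{f{\left(G \right)}} = \frac{\left(- \frac{29}{-88} + \left(-102 + 31^{2} + 104 \cdot 31\right)\right) - -17996}{188} = \left(\left(\left(-29\right) \left(- \frac{1}{88}\right) + \left(-102 + 961 + 3224\right)\right) + 17996\right) \frac{1}{188} = \left(\left(\frac{29}{88} + 4083\right) + 17996\right) \frac{1}{188} = \left(\frac{359333}{88} + 17996\right) \frac{1}{188} = \frac{1942981}{88} \cdot \frac{1}{188} = \frac{1942981}{16544}$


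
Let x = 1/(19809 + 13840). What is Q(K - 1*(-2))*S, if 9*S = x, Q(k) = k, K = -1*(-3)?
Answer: 5/302841 ≈ 1.6510e-5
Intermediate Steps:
K = 3
x = 1/33649 ≈ 2.9719e-5
S = 1/302841 (S = (⅑)*(1/33649) = 1/302841 ≈ 3.3021e-6)
Q(K - 1*(-2))*S = (3 - 1*(-2))*(1/302841) = (3 + 2)*(1/302841) = 5*(1/302841) = 5/302841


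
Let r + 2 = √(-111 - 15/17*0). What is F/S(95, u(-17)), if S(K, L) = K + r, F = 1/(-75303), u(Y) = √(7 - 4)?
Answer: I/(75303*(√111 - 93*I)) ≈ -1.4098e-7 + 1.5971e-8*I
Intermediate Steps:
u(Y) = √3
r = -2 + I*√111 (r = -2 + √(-111 - 15/17*0) = -2 + √(-111 + 0) = -2 + √(-111) = -2 + I*√111 ≈ -2.0 + 10.536*I)
F = -1/75303 ≈ -1.3280e-5
S(K, L) = -2 + K + I*√111 (S(K, L) = K + (-2 + I*√111) = -2 + K + I*√111)
F/S(95, u(-17)) = -1/(75303*(-2 + 95 + I*√111)) = -1/(75303*(93 + I*√111))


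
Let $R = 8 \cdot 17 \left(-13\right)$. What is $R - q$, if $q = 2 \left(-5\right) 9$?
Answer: $-1678$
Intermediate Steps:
$R = -1768$ ($R = 136 \left(-13\right) = -1768$)
$q = -90$ ($q = \left(-10\right) 9 = -90$)
$R - q = -1768 - -90 = -1768 + 90 = -1678$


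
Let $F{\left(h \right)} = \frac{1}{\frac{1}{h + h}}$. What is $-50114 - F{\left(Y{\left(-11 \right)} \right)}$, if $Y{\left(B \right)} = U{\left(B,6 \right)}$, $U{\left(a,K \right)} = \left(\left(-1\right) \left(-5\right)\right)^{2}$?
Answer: $-50164$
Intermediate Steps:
$U{\left(a,K \right)} = 25$ ($U{\left(a,K \right)} = 5^{2} = 25$)
$Y{\left(B \right)} = 25$
$F{\left(h \right)} = 2 h$ ($F{\left(h \right)} = \frac{1}{\frac{1}{2 h}} = \frac{1}{\frac{1}{2} \frac{1}{h}} = 2 h$)
$-50114 - F{\left(Y{\left(-11 \right)} \right)} = -50114 - 2 \cdot 25 = -50114 - 50 = -50164$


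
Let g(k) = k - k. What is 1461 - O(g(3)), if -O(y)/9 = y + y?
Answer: 1461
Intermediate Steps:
g(k) = 0
O(y) = -18*y (O(y) = -9*(y + y) = -18*y)
1461 - O(g(3)) = 1461 - (-18)*0 = 1461 - 1*0 = 1461 + 0 = 1461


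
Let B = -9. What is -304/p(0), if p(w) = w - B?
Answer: -304/9 ≈ -33.778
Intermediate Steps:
p(w) = 9 + w (p(w) = w - 1*(-9) = w + 9 = 9 + w)
-304/p(0) = -304/(9 + 0) = -304/9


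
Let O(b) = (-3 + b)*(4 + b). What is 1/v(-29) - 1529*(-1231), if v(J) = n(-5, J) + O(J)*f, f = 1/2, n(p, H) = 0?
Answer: 752879601/400 ≈ 1.8822e+6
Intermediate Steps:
f = 1/2 ≈ 0.50000
v(J) = -6 + J/2 + J**2/2 (v(J) = 0 + (-12 + J + J**2)*(1/2) = 0 + (-6 + J/2 + J**2/2) = -6 + J/2 + J**2/2)
1/v(-29) - 1529*(-1231) = 1/(-6 + (1/2)*(-29) + (1/2)*(-29)**2) - 1529*(-1231) = 1/(-6 - 29/2 + (1/2)*841) + 1882199 = 1/(-6 - 29/2 + 841/2) + 1882199 = 1/400 + 1882199 = 752879601/400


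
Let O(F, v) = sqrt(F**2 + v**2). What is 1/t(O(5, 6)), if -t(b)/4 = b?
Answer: -sqrt(61)/244 ≈ -0.032009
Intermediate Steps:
t(b) = -4*b
1/t(O(5, 6)) = 1/(-4*sqrt(5**2 + 6**2)) = 1/(-4*sqrt(25 + 36)) = 1/(-4*sqrt(61)) = -sqrt(61)/244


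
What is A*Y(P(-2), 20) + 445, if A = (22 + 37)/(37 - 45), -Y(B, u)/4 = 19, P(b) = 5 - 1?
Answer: 2011/2 ≈ 1005.5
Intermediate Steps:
P(b) = 4
Y(B, u) = -76 (Y(B, u) = -4*19 = -76)
A = -59/8 (A = 59/(-8) = 59*(-1/8) = -59/8 ≈ -7.3750)
A*Y(P(-2), 20) + 445 = -59/8*(-76) + 445 = 1121/2 + 445 = 2011/2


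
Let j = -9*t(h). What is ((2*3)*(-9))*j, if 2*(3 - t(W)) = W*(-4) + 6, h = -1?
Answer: -972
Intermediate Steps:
t(W) = 2*W (t(W) = 3 - (W*(-4) + 6)/2 = 3 - (-4*W + 6)/2 = 3 - (6 - 4*W)/2 = 3 + (-3 + 2*W) = 2*W)
j = 18 (j = -18*(-1) = -9*(-2) = 18)
((2*3)*(-9))*j = ((2*3)*(-9))*18 = (6*(-9))*18 = -54*18 = -972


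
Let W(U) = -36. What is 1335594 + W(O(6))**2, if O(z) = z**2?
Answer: 1336890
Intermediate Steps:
1335594 + W(O(6))**2 = 1335594 + (-36)**2 = 1335594 + 1296 = 1336890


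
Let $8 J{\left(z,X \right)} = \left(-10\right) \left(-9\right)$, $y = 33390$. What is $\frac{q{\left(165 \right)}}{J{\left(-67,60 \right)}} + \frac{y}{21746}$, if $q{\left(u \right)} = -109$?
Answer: $- \frac{3989353}{489285} \approx -8.1534$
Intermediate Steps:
$J{\left(z,X \right)} = \frac{45}{4}$ ($J{\left(z,X \right)} = \frac{\left(-10\right) \left(-9\right)}{8} = \frac{1}{8} \cdot 90 = \frac{45}{4}$)
$\frac{q{\left(165 \right)}}{J{\left(-67,60 \right)}} + \frac{y}{21746} = - \frac{109}{\frac{45}{4}} + \frac{33390}{21746} = \left(-109\right) \frac{4}{45} + 33390 \cdot \frac{1}{21746} = - \frac{436}{45} + \frac{16695}{10873} = - \frac{3989353}{489285}$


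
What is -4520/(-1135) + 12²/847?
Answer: 798376/192269 ≈ 4.1524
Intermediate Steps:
-4520/(-1135) + 12²/847 = -4520*(-1/1135) + 144*(1/847) = 904/227 + 144/847 = 798376/192269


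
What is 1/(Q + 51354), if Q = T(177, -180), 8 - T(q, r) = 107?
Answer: 1/51255 ≈ 1.9510e-5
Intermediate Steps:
T(q, r) = -99 (T(q, r) = 8 - 1*107 = 8 - 107 = -99)
Q = -99
1/(Q + 51354) = 1/(-99 + 51354) = 1/51255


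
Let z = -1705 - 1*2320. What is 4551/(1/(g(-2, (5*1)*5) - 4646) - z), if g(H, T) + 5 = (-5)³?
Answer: 21735576/19223399 ≈ 1.1307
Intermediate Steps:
g(H, T) = -130 (g(H, T) = -5 + (-5)³ = -5 - 125 = -130)
z = -4025 (z = -1705 - 2320 = -4025)
4551/(1/(g(-2, (5*1)*5) - 4646) - z) = 4551/(1/(-130 - 4646) - 1*(-4025)) = 4551/(1/(-4776) + 4025) = 4551/(-1/4776 + 4025) = 4551/(19223399/4776) = 4551*(4776/19223399) = 21735576/19223399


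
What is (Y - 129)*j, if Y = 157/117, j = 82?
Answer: -1224752/117 ≈ -10468.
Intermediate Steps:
Y = 157/117 (Y = 157*(1/117) = 157/117 ≈ 1.3419)
(Y - 129)*j = (157/117 - 129)*82 = -14936/117*82 = -1224752/117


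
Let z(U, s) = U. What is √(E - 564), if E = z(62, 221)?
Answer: I*√502 ≈ 22.405*I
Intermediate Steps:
E = 62
√(E - 564) = √(62 - 564) = √(-502) = I*√502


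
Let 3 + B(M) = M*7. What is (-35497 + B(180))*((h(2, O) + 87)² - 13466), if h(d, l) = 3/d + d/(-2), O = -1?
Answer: 198925840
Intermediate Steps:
h(d, l) = 3/d - d/2 (h(d, l) = 3/d + d*(-½) = 3/d - d/2)
B(M) = -3 + 7*M (B(M) = -3 + M*7 = -3 + 7*M)
(-35497 + B(180))*((h(2, O) + 87)² - 13466) = (-35497 + (-3 + 7*180))*(((3/2 - ½*2) + 87)² - 13466) = (-35497 + (-3 + 1260))*(((3*(½) - 1) + 87)² - 13466) = (-35497 + 1257)*(((3/2 - 1) + 87)² - 13466) = -34240*((½ + 87)² - 13466) = -34240*((175/2)² - 13466) = -34240*(30625/4 - 13466) = -34240*(-23239/4) = 198925840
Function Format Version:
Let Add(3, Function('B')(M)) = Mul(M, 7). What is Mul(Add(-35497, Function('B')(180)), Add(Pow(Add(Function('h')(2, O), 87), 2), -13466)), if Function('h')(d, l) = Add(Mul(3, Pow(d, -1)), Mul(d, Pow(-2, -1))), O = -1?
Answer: 198925840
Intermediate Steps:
Function('h')(d, l) = Add(Mul(3, Pow(d, -1)), Mul(Rational(-1, 2), d)) (Function('h')(d, l) = Add(Mul(3, Pow(d, -1)), Mul(d, Rational(-1, 2))) = Add(Mul(3, Pow(d, -1)), Mul(Rational(-1, 2), d)))
Function('B')(M) = Add(-3, Mul(7, M)) (Function('B')(M) = Add(-3, Mul(M, 7)) = Add(-3, Mul(7, M)))
Mul(Add(-35497, Function('B')(180)), Add(Pow(Add(Function('h')(2, O), 87), 2), -13466)) = Mul(Add(-35497, Add(-3, Mul(7, 180))), Add(Pow(Add(Add(Mul(3, Pow(2, -1)), Mul(Rational(-1, 2), 2)), 87), 2), -13466)) = Mul(Add(-35497, Add(-3, 1260)), Add(Pow(Add(Add(Mul(3, Rational(1, 2)), -1), 87), 2), -13466)) = Mul(Add(-35497, 1257), Add(Pow(Add(Add(Rational(3, 2), -1), 87), 2), -13466)) = Mul(-34240, Add(Pow(Add(Rational(1, 2), 87), 2), -13466)) = Mul(-34240, Add(Pow(Rational(175, 2), 2), -13466)) = Mul(-34240, Add(Rational(30625, 4), -13466)) = Mul(-34240, Rational(-23239, 4)) = 198925840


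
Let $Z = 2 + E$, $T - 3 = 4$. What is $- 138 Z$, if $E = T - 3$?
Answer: $-828$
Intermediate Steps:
$T = 7$ ($T = 3 + 4 = 7$)
$E = 4$ ($E = 7 - 3 = 4$)
$Z = 6$ ($Z = 2 + 4 = 6$)
$- 138 Z = \left(-138\right) 6 = -828$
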